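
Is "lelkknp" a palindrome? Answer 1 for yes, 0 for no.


Input: lelkknp
Reversed: pnkklel
  Compare pos 0 ('l') with pos 6 ('p'): MISMATCH
  Compare pos 1 ('e') with pos 5 ('n'): MISMATCH
  Compare pos 2 ('l') with pos 4 ('k'): MISMATCH
Result: not a palindrome

0


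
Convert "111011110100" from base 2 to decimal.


Input: "111011110100" in base 2
Positional expansion:
  Digit '1' (value 1) x 2^11 = 2048
  Digit '1' (value 1) x 2^10 = 1024
  Digit '1' (value 1) x 2^9 = 512
  Digit '0' (value 0) x 2^8 = 0
  Digit '1' (value 1) x 2^7 = 128
  Digit '1' (value 1) x 2^6 = 64
  Digit '1' (value 1) x 2^5 = 32
  Digit '1' (value 1) x 2^4 = 16
  Digit '0' (value 0) x 2^3 = 0
  Digit '1' (value 1) x 2^2 = 4
  Digit '0' (value 0) x 2^1 = 0
  Digit '0' (value 0) x 2^0 = 0
Sum = 3828

3828


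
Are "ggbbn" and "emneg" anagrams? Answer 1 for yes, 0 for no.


Strings: "ggbbn", "emneg"
Sorted first:  bbggn
Sorted second: eegmn
Differ at position 0: 'b' vs 'e' => not anagrams

0


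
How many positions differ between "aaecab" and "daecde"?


Comparing "aaecab" and "daecde" position by position:
  Position 0: 'a' vs 'd' => DIFFER
  Position 1: 'a' vs 'a' => same
  Position 2: 'e' vs 'e' => same
  Position 3: 'c' vs 'c' => same
  Position 4: 'a' vs 'd' => DIFFER
  Position 5: 'b' vs 'e' => DIFFER
Positions that differ: 3

3


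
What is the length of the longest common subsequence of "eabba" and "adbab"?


LCS of "eabba" and "adbab"
DP table:
           a    d    b    a    b
      0    0    0    0    0    0
  e   0    0    0    0    0    0
  a   0    1    1    1    1    1
  b   0    1    1    2    2    2
  b   0    1    1    2    2    3
  a   0    1    1    2    3    3
LCS length = dp[5][5] = 3

3


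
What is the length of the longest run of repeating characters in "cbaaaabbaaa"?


Input: "cbaaaabbaaa"
Scanning for longest run:
  Position 1 ('b'): new char, reset run to 1
  Position 2 ('a'): new char, reset run to 1
  Position 3 ('a'): continues run of 'a', length=2
  Position 4 ('a'): continues run of 'a', length=3
  Position 5 ('a'): continues run of 'a', length=4
  Position 6 ('b'): new char, reset run to 1
  Position 7 ('b'): continues run of 'b', length=2
  Position 8 ('a'): new char, reset run to 1
  Position 9 ('a'): continues run of 'a', length=2
  Position 10 ('a'): continues run of 'a', length=3
Longest run: 'a' with length 4

4


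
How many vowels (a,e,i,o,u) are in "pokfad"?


Input: pokfad
Checking each character:
  'p' at position 0: consonant
  'o' at position 1: vowel (running total: 1)
  'k' at position 2: consonant
  'f' at position 3: consonant
  'a' at position 4: vowel (running total: 2)
  'd' at position 5: consonant
Total vowels: 2

2


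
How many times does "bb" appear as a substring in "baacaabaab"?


Searching for "bb" in "baacaabaab"
Scanning each position:
  Position 0: "ba" => no
  Position 1: "aa" => no
  Position 2: "ac" => no
  Position 3: "ca" => no
  Position 4: "aa" => no
  Position 5: "ab" => no
  Position 6: "ba" => no
  Position 7: "aa" => no
  Position 8: "ab" => no
Total occurrences: 0

0


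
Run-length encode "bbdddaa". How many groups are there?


Input: bbdddaa
Scanning for consecutive runs:
  Group 1: 'b' x 2 (positions 0-1)
  Group 2: 'd' x 3 (positions 2-4)
  Group 3: 'a' x 2 (positions 5-6)
Total groups: 3

3


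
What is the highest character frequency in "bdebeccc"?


Input: bdebeccc
Character counts:
  'b': 2
  'c': 3
  'd': 1
  'e': 2
Maximum frequency: 3

3


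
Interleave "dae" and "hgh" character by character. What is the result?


Interleaving "dae" and "hgh":
  Position 0: 'd' from first, 'h' from second => "dh"
  Position 1: 'a' from first, 'g' from second => "ag"
  Position 2: 'e' from first, 'h' from second => "eh"
Result: dhageh

dhageh


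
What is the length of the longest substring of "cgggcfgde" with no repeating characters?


Input: "cgggcfgde"
Sliding window (track last position of each char):
  Position 0 ('c'): window [0,0] length 1 -- new best
  Position 1 ('g'): window [0,1] length 2 -- new best
  Position 2 ('g'): repeat (last at 1), move window start to 2
  Position 2 ('g'): window [2,2] length 1
  Position 3 ('g'): repeat (last at 2), move window start to 3
  Position 3 ('g'): window [3,3] length 1
  Position 4 ('c'): window [3,4] length 2
  Position 5 ('f'): window [3,5] length 3 -- new best
  Position 6 ('g'): repeat (last at 3), move window start to 4
  Position 6 ('g'): window [4,6] length 3
  Position 7 ('d'): window [4,7] length 4 -- new best
  Position 8 ('e'): window [4,8] length 5 -- new best
Longest substring with no repeats: "cfgde" with length 5

5


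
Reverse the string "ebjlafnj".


Input: ebjlafnj
Reading characters right to left:
  Position 7: 'j'
  Position 6: 'n'
  Position 5: 'f'
  Position 4: 'a'
  Position 3: 'l'
  Position 2: 'j'
  Position 1: 'b'
  Position 0: 'e'
Reversed: jnfaljbe

jnfaljbe


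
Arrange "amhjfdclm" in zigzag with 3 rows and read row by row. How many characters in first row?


Zigzag "amhjfdclm" into 3 rows:
Placing characters:
  'a' => row 0
  'm' => row 1
  'h' => row 2
  'j' => row 1
  'f' => row 0
  'd' => row 1
  'c' => row 2
  'l' => row 1
  'm' => row 0
Rows:
  Row 0: "afm"
  Row 1: "mjdl"
  Row 2: "hc"
First row length: 3

3


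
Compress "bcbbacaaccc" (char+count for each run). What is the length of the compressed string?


Input: bcbbacaaccc
Runs:
  'b' x 1 => "b1"
  'c' x 1 => "c1"
  'b' x 2 => "b2"
  'a' x 1 => "a1"
  'c' x 1 => "c1"
  'a' x 2 => "a2"
  'c' x 3 => "c3"
Compressed: "b1c1b2a1c1a2c3"
Compressed length: 14

14


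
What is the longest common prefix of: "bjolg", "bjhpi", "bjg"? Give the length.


Words: bjolg, bjhpi, bjg
  Position 0: all 'b' => match
  Position 1: all 'j' => match
  Position 2: ('o', 'h', 'g') => mismatch, stop
LCP = "bj" (length 2)

2


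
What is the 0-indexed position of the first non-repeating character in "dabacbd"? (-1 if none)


Input: dabacbd
Character frequencies:
  'a': 2
  'b': 2
  'c': 1
  'd': 2
Scanning left to right for freq == 1:
  Position 0 ('d'): freq=2, skip
  Position 1 ('a'): freq=2, skip
  Position 2 ('b'): freq=2, skip
  Position 3 ('a'): freq=2, skip
  Position 4 ('c'): unique! => answer = 4

4


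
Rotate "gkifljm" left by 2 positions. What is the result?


Input: "gkifljm", rotate left by 2
First 2 characters: "gk"
Remaining characters: "ifljm"
Concatenate remaining + first: "ifljm" + "gk" = "ifljmgk"

ifljmgk


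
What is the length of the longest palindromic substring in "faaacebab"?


Input: "faaacebab"
Checking substrings for palindromes:
  [1:4] "aaa" (len 3) => palindrome
  [6:9] "bab" (len 3) => palindrome
  [1:3] "aa" (len 2) => palindrome
  [2:4] "aa" (len 2) => palindrome
Longest palindromic substring: "aaa" with length 3

3


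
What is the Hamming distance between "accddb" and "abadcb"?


Comparing "accddb" and "abadcb" position by position:
  Position 0: 'a' vs 'a' => same
  Position 1: 'c' vs 'b' => differ
  Position 2: 'c' vs 'a' => differ
  Position 3: 'd' vs 'd' => same
  Position 4: 'd' vs 'c' => differ
  Position 5: 'b' vs 'b' => same
Total differences (Hamming distance): 3

3


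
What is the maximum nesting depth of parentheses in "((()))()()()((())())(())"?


Input: "((()))()()()((())())(())"
Tracking depth:
  Position 0 '(': depth becomes 1
  Position 1 '(': depth becomes 2
  Position 2 '(': depth becomes 3
  Position 3 ')': depth becomes 2
  Position 4 ')': depth becomes 1
  Position 5 ')': depth becomes 0
  Position 6 '(': depth becomes 1
  Position 7 ')': depth becomes 0
  Position 8 '(': depth becomes 1
  Position 9 ')': depth becomes 0
  Position 10 '(': depth becomes 1
  Position 11 ')': depth becomes 0
  Position 12 '(': depth becomes 1
  Position 13 '(': depth becomes 2
  Position 14 '(': depth becomes 3
  Position 15 ')': depth becomes 2
  Position 16 ')': depth becomes 1
  Position 17 '(': depth becomes 2
  Position 18 ')': depth becomes 1
  Position 19 ')': depth becomes 0
  Position 20 '(': depth becomes 1
  Position 21 '(': depth becomes 2
  Position 22 ')': depth becomes 1
  Position 23 ')': depth becomes 0
Maximum depth reached: 3

3


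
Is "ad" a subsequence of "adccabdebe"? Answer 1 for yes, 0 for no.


Check if "ad" is a subsequence of "adccabdebe"
Greedy scan:
  Position 0 ('a'): matches sub[0] = 'a'
  Position 1 ('d'): matches sub[1] = 'd'
  Position 2 ('c'): no match needed
  Position 3 ('c'): no match needed
  Position 4 ('a'): no match needed
  Position 5 ('b'): no match needed
  Position 6 ('d'): no match needed
  Position 7 ('e'): no match needed
  Position 8 ('b'): no match needed
  Position 9 ('e'): no match needed
All 2 characters matched => is a subsequence

1


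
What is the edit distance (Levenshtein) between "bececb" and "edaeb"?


Computing edit distance: "bececb" -> "edaeb"
DP table:
           e    d    a    e    b
      0    1    2    3    4    5
  b   1    1    2    3    4    4
  e   2    1    2    3    3    4
  c   3    2    2    3    4    4
  e   4    3    3    3    3    4
  c   5    4    4    4    4    4
  b   6    5    5    5    5    4
Edit distance = dp[6][5] = 4

4


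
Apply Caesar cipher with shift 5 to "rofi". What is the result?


Caesar cipher: shift "rofi" by 5
  'r' (pos 17) + 5 = pos 22 = 'w'
  'o' (pos 14) + 5 = pos 19 = 't'
  'f' (pos 5) + 5 = pos 10 = 'k'
  'i' (pos 8) + 5 = pos 13 = 'n'
Result: wtkn

wtkn


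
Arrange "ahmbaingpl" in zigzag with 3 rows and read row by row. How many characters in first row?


Zigzag "ahmbaingpl" into 3 rows:
Placing characters:
  'a' => row 0
  'h' => row 1
  'm' => row 2
  'b' => row 1
  'a' => row 0
  'i' => row 1
  'n' => row 2
  'g' => row 1
  'p' => row 0
  'l' => row 1
Rows:
  Row 0: "aap"
  Row 1: "hbigl"
  Row 2: "mn"
First row length: 3

3


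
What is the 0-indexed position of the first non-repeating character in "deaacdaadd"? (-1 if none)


Input: deaacdaadd
Character frequencies:
  'a': 4
  'c': 1
  'd': 4
  'e': 1
Scanning left to right for freq == 1:
  Position 0 ('d'): freq=4, skip
  Position 1 ('e'): unique! => answer = 1

1


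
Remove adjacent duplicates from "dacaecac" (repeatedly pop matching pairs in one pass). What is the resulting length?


Input: dacaecac
Stack-based adjacent duplicate removal:
  Read 'd': push. Stack: d
  Read 'a': push. Stack: da
  Read 'c': push. Stack: dac
  Read 'a': push. Stack: daca
  Read 'e': push. Stack: dacae
  Read 'c': push. Stack: dacaec
  Read 'a': push. Stack: dacaeca
  Read 'c': push. Stack: dacaecac
Final stack: "dacaecac" (length 8)

8


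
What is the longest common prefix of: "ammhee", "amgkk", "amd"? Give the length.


Words: ammhee, amgkk, amd
  Position 0: all 'a' => match
  Position 1: all 'm' => match
  Position 2: ('m', 'g', 'd') => mismatch, stop
LCP = "am" (length 2)

2


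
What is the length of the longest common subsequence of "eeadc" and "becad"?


LCS of "eeadc" and "becad"
DP table:
           b    e    c    a    d
      0    0    0    0    0    0
  e   0    0    1    1    1    1
  e   0    0    1    1    1    1
  a   0    0    1    1    2    2
  d   0    0    1    1    2    3
  c   0    0    1    2    2    3
LCS length = dp[5][5] = 3

3


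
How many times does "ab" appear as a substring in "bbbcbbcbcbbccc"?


Searching for "ab" in "bbbcbbcbcbbccc"
Scanning each position:
  Position 0: "bb" => no
  Position 1: "bb" => no
  Position 2: "bc" => no
  Position 3: "cb" => no
  Position 4: "bb" => no
  Position 5: "bc" => no
  Position 6: "cb" => no
  Position 7: "bc" => no
  Position 8: "cb" => no
  Position 9: "bb" => no
  Position 10: "bc" => no
  Position 11: "cc" => no
  Position 12: "cc" => no
Total occurrences: 0

0


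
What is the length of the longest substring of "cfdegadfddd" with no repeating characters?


Input: "cfdegadfddd"
Sliding window (track last position of each char):
  Position 0 ('c'): window [0,0] length 1 -- new best
  Position 1 ('f'): window [0,1] length 2 -- new best
  Position 2 ('d'): window [0,2] length 3 -- new best
  Position 3 ('e'): window [0,3] length 4 -- new best
  Position 4 ('g'): window [0,4] length 5 -- new best
  Position 5 ('a'): window [0,5] length 6 -- new best
  Position 6 ('d'): repeat (last at 2), move window start to 3
  Position 6 ('d'): window [3,6] length 4
  Position 7 ('f'): window [3,7] length 5
  Position 8 ('d'): repeat (last at 6), move window start to 7
  Position 8 ('d'): window [7,8] length 2
  Position 9 ('d'): repeat (last at 8), move window start to 9
  Position 9 ('d'): window [9,9] length 1
  Position 10 ('d'): repeat (last at 9), move window start to 10
  Position 10 ('d'): window [10,10] length 1
Longest substring with no repeats: "cfdega" with length 6

6


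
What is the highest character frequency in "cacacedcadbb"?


Input: cacacedcadbb
Character counts:
  'a': 3
  'b': 2
  'c': 4
  'd': 2
  'e': 1
Maximum frequency: 4

4


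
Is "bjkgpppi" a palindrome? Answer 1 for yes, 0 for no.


Input: bjkgpppi
Reversed: ipppgkjb
  Compare pos 0 ('b') with pos 7 ('i'): MISMATCH
  Compare pos 1 ('j') with pos 6 ('p'): MISMATCH
  Compare pos 2 ('k') with pos 5 ('p'): MISMATCH
  Compare pos 3 ('g') with pos 4 ('p'): MISMATCH
Result: not a palindrome

0


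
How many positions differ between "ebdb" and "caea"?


Comparing "ebdb" and "caea" position by position:
  Position 0: 'e' vs 'c' => DIFFER
  Position 1: 'b' vs 'a' => DIFFER
  Position 2: 'd' vs 'e' => DIFFER
  Position 3: 'b' vs 'a' => DIFFER
Positions that differ: 4

4


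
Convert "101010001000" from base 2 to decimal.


Input: "101010001000" in base 2
Positional expansion:
  Digit '1' (value 1) x 2^11 = 2048
  Digit '0' (value 0) x 2^10 = 0
  Digit '1' (value 1) x 2^9 = 512
  Digit '0' (value 0) x 2^8 = 0
  Digit '1' (value 1) x 2^7 = 128
  Digit '0' (value 0) x 2^6 = 0
  Digit '0' (value 0) x 2^5 = 0
  Digit '0' (value 0) x 2^4 = 0
  Digit '1' (value 1) x 2^3 = 8
  Digit '0' (value 0) x 2^2 = 0
  Digit '0' (value 0) x 2^1 = 0
  Digit '0' (value 0) x 2^0 = 0
Sum = 2696

2696


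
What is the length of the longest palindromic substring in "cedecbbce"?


Input: "cedecbbce"
Checking substrings for palindromes:
  [3:9] "ecbbce" (len 6) => palindrome
  [0:5] "cedec" (len 5) => palindrome
  [4:8] "cbbc" (len 4) => palindrome
  [1:4] "ede" (len 3) => palindrome
  [5:7] "bb" (len 2) => palindrome
Longest palindromic substring: "ecbbce" with length 6

6


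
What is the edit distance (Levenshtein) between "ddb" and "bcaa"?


Computing edit distance: "ddb" -> "bcaa"
DP table:
           b    c    a    a
      0    1    2    3    4
  d   1    1    2    3    4
  d   2    2    2    3    4
  b   3    2    3    3    4
Edit distance = dp[3][4] = 4

4


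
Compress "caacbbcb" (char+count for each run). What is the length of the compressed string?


Input: caacbbcb
Runs:
  'c' x 1 => "c1"
  'a' x 2 => "a2"
  'c' x 1 => "c1"
  'b' x 2 => "b2"
  'c' x 1 => "c1"
  'b' x 1 => "b1"
Compressed: "c1a2c1b2c1b1"
Compressed length: 12

12


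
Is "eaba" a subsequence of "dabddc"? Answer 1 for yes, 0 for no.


Check if "eaba" is a subsequence of "dabddc"
Greedy scan:
  Position 0 ('d'): no match needed
  Position 1 ('a'): no match needed
  Position 2 ('b'): no match needed
  Position 3 ('d'): no match needed
  Position 4 ('d'): no match needed
  Position 5 ('c'): no match needed
Only matched 0/4 characters => not a subsequence

0


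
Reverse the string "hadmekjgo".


Input: hadmekjgo
Reading characters right to left:
  Position 8: 'o'
  Position 7: 'g'
  Position 6: 'j'
  Position 5: 'k'
  Position 4: 'e'
  Position 3: 'm'
  Position 2: 'd'
  Position 1: 'a'
  Position 0: 'h'
Reversed: ogjkemdah

ogjkemdah


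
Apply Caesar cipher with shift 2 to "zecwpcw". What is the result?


Caesar cipher: shift "zecwpcw" by 2
  'z' (pos 25) + 2 = pos 1 = 'b'
  'e' (pos 4) + 2 = pos 6 = 'g'
  'c' (pos 2) + 2 = pos 4 = 'e'
  'w' (pos 22) + 2 = pos 24 = 'y'
  'p' (pos 15) + 2 = pos 17 = 'r'
  'c' (pos 2) + 2 = pos 4 = 'e'
  'w' (pos 22) + 2 = pos 24 = 'y'
Result: bgeyrey

bgeyrey


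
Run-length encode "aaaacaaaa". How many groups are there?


Input: aaaacaaaa
Scanning for consecutive runs:
  Group 1: 'a' x 4 (positions 0-3)
  Group 2: 'c' x 1 (positions 4-4)
  Group 3: 'a' x 4 (positions 5-8)
Total groups: 3

3


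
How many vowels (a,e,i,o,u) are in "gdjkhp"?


Input: gdjkhp
Checking each character:
  'g' at position 0: consonant
  'd' at position 1: consonant
  'j' at position 2: consonant
  'k' at position 3: consonant
  'h' at position 4: consonant
  'p' at position 5: consonant
Total vowels: 0

0


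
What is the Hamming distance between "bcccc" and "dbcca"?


Comparing "bcccc" and "dbcca" position by position:
  Position 0: 'b' vs 'd' => differ
  Position 1: 'c' vs 'b' => differ
  Position 2: 'c' vs 'c' => same
  Position 3: 'c' vs 'c' => same
  Position 4: 'c' vs 'a' => differ
Total differences (Hamming distance): 3

3


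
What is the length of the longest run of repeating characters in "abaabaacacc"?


Input: "abaabaacacc"
Scanning for longest run:
  Position 1 ('b'): new char, reset run to 1
  Position 2 ('a'): new char, reset run to 1
  Position 3 ('a'): continues run of 'a', length=2
  Position 4 ('b'): new char, reset run to 1
  Position 5 ('a'): new char, reset run to 1
  Position 6 ('a'): continues run of 'a', length=2
  Position 7 ('c'): new char, reset run to 1
  Position 8 ('a'): new char, reset run to 1
  Position 9 ('c'): new char, reset run to 1
  Position 10 ('c'): continues run of 'c', length=2
Longest run: 'a' with length 2

2


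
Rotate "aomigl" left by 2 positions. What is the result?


Input: "aomigl", rotate left by 2
First 2 characters: "ao"
Remaining characters: "migl"
Concatenate remaining + first: "migl" + "ao" = "miglao"

miglao


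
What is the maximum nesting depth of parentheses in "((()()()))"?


Input: "((()()()))"
Tracking depth:
  Position 0 '(': depth becomes 1
  Position 1 '(': depth becomes 2
  Position 2 '(': depth becomes 3
  Position 3 ')': depth becomes 2
  Position 4 '(': depth becomes 3
  Position 5 ')': depth becomes 2
  Position 6 '(': depth becomes 3
  Position 7 ')': depth becomes 2
  Position 8 ')': depth becomes 1
  Position 9 ')': depth becomes 0
Maximum depth reached: 3

3


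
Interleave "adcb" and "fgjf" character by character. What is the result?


Interleaving "adcb" and "fgjf":
  Position 0: 'a' from first, 'f' from second => "af"
  Position 1: 'd' from first, 'g' from second => "dg"
  Position 2: 'c' from first, 'j' from second => "cj"
  Position 3: 'b' from first, 'f' from second => "bf"
Result: afdgcjbf

afdgcjbf


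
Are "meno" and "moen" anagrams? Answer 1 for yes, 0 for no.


Strings: "meno", "moen"
Sorted first:  emno
Sorted second: emno
Sorted forms match => anagrams

1


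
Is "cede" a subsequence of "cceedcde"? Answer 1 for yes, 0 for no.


Check if "cede" is a subsequence of "cceedcde"
Greedy scan:
  Position 0 ('c'): matches sub[0] = 'c'
  Position 1 ('c'): no match needed
  Position 2 ('e'): matches sub[1] = 'e'
  Position 3 ('e'): no match needed
  Position 4 ('d'): matches sub[2] = 'd'
  Position 5 ('c'): no match needed
  Position 6 ('d'): no match needed
  Position 7 ('e'): matches sub[3] = 'e'
All 4 characters matched => is a subsequence

1


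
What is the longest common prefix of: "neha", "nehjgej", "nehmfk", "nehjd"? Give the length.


Words: neha, nehjgej, nehmfk, nehjd
  Position 0: all 'n' => match
  Position 1: all 'e' => match
  Position 2: all 'h' => match
  Position 3: ('a', 'j', 'm', 'j') => mismatch, stop
LCP = "neh" (length 3)

3


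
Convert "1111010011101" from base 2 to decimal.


Input: "1111010011101" in base 2
Positional expansion:
  Digit '1' (value 1) x 2^12 = 4096
  Digit '1' (value 1) x 2^11 = 2048
  Digit '1' (value 1) x 2^10 = 1024
  Digit '1' (value 1) x 2^9 = 512
  Digit '0' (value 0) x 2^8 = 0
  Digit '1' (value 1) x 2^7 = 128
  Digit '0' (value 0) x 2^6 = 0
  Digit '0' (value 0) x 2^5 = 0
  Digit '1' (value 1) x 2^4 = 16
  Digit '1' (value 1) x 2^3 = 8
  Digit '1' (value 1) x 2^2 = 4
  Digit '0' (value 0) x 2^1 = 0
  Digit '1' (value 1) x 2^0 = 1
Sum = 7837

7837


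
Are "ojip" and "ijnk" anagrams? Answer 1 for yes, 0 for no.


Strings: "ojip", "ijnk"
Sorted first:  ijop
Sorted second: ijkn
Differ at position 2: 'o' vs 'k' => not anagrams

0


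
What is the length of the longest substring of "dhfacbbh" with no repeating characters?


Input: "dhfacbbh"
Sliding window (track last position of each char):
  Position 0 ('d'): window [0,0] length 1 -- new best
  Position 1 ('h'): window [0,1] length 2 -- new best
  Position 2 ('f'): window [0,2] length 3 -- new best
  Position 3 ('a'): window [0,3] length 4 -- new best
  Position 4 ('c'): window [0,4] length 5 -- new best
  Position 5 ('b'): window [0,5] length 6 -- new best
  Position 6 ('b'): repeat (last at 5), move window start to 6
  Position 6 ('b'): window [6,6] length 1
  Position 7 ('h'): window [6,7] length 2
Longest substring with no repeats: "dhfacb" with length 6

6


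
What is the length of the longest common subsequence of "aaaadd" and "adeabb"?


LCS of "aaaadd" and "adeabb"
DP table:
           a    d    e    a    b    b
      0    0    0    0    0    0    0
  a   0    1    1    1    1    1    1
  a   0    1    1    1    2    2    2
  a   0    1    1    1    2    2    2
  a   0    1    1    1    2    2    2
  d   0    1    2    2    2    2    2
  d   0    1    2    2    2    2    2
LCS length = dp[6][6] = 2

2


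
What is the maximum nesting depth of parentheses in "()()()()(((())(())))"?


Input: "()()()()(((())(())))"
Tracking depth:
  Position 0 '(': depth becomes 1
  Position 1 ')': depth becomes 0
  Position 2 '(': depth becomes 1
  Position 3 ')': depth becomes 0
  Position 4 '(': depth becomes 1
  Position 5 ')': depth becomes 0
  Position 6 '(': depth becomes 1
  Position 7 ')': depth becomes 0
  Position 8 '(': depth becomes 1
  Position 9 '(': depth becomes 2
  Position 10 '(': depth becomes 3
  Position 11 '(': depth becomes 4
  Position 12 ')': depth becomes 3
  Position 13 ')': depth becomes 2
  Position 14 '(': depth becomes 3
  Position 15 '(': depth becomes 4
  Position 16 ')': depth becomes 3
  Position 17 ')': depth becomes 2
  Position 18 ')': depth becomes 1
  Position 19 ')': depth becomes 0
Maximum depth reached: 4

4


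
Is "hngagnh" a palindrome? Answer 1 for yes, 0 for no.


Input: hngagnh
Reversed: hngagnh
  Compare pos 0 ('h') with pos 6 ('h'): match
  Compare pos 1 ('n') with pos 5 ('n'): match
  Compare pos 2 ('g') with pos 4 ('g'): match
Result: palindrome

1


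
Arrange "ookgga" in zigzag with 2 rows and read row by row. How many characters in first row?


Zigzag "ookgga" into 2 rows:
Placing characters:
  'o' => row 0
  'o' => row 1
  'k' => row 0
  'g' => row 1
  'g' => row 0
  'a' => row 1
Rows:
  Row 0: "okg"
  Row 1: "oga"
First row length: 3

3


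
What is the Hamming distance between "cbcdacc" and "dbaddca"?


Comparing "cbcdacc" and "dbaddca" position by position:
  Position 0: 'c' vs 'd' => differ
  Position 1: 'b' vs 'b' => same
  Position 2: 'c' vs 'a' => differ
  Position 3: 'd' vs 'd' => same
  Position 4: 'a' vs 'd' => differ
  Position 5: 'c' vs 'c' => same
  Position 6: 'c' vs 'a' => differ
Total differences (Hamming distance): 4

4


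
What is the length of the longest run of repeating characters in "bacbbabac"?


Input: "bacbbabac"
Scanning for longest run:
  Position 1 ('a'): new char, reset run to 1
  Position 2 ('c'): new char, reset run to 1
  Position 3 ('b'): new char, reset run to 1
  Position 4 ('b'): continues run of 'b', length=2
  Position 5 ('a'): new char, reset run to 1
  Position 6 ('b'): new char, reset run to 1
  Position 7 ('a'): new char, reset run to 1
  Position 8 ('c'): new char, reset run to 1
Longest run: 'b' with length 2

2


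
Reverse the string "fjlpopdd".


Input: fjlpopdd
Reading characters right to left:
  Position 7: 'd'
  Position 6: 'd'
  Position 5: 'p'
  Position 4: 'o'
  Position 3: 'p'
  Position 2: 'l'
  Position 1: 'j'
  Position 0: 'f'
Reversed: ddpopljf

ddpopljf


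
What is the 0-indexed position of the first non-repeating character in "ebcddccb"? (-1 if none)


Input: ebcddccb
Character frequencies:
  'b': 2
  'c': 3
  'd': 2
  'e': 1
Scanning left to right for freq == 1:
  Position 0 ('e'): unique! => answer = 0

0


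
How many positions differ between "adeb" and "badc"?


Comparing "adeb" and "badc" position by position:
  Position 0: 'a' vs 'b' => DIFFER
  Position 1: 'd' vs 'a' => DIFFER
  Position 2: 'e' vs 'd' => DIFFER
  Position 3: 'b' vs 'c' => DIFFER
Positions that differ: 4

4


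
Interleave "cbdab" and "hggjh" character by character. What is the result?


Interleaving "cbdab" and "hggjh":
  Position 0: 'c' from first, 'h' from second => "ch"
  Position 1: 'b' from first, 'g' from second => "bg"
  Position 2: 'd' from first, 'g' from second => "dg"
  Position 3: 'a' from first, 'j' from second => "aj"
  Position 4: 'b' from first, 'h' from second => "bh"
Result: chbgdgajbh

chbgdgajbh


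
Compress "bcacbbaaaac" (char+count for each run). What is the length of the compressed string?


Input: bcacbbaaaac
Runs:
  'b' x 1 => "b1"
  'c' x 1 => "c1"
  'a' x 1 => "a1"
  'c' x 1 => "c1"
  'b' x 2 => "b2"
  'a' x 4 => "a4"
  'c' x 1 => "c1"
Compressed: "b1c1a1c1b2a4c1"
Compressed length: 14

14


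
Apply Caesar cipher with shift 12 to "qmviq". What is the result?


Caesar cipher: shift "qmviq" by 12
  'q' (pos 16) + 12 = pos 2 = 'c'
  'm' (pos 12) + 12 = pos 24 = 'y'
  'v' (pos 21) + 12 = pos 7 = 'h'
  'i' (pos 8) + 12 = pos 20 = 'u'
  'q' (pos 16) + 12 = pos 2 = 'c'
Result: cyhuc

cyhuc


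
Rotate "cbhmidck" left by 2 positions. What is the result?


Input: "cbhmidck", rotate left by 2
First 2 characters: "cb"
Remaining characters: "hmidck"
Concatenate remaining + first: "hmidck" + "cb" = "hmidckcb"

hmidckcb


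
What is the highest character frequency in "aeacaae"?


Input: aeacaae
Character counts:
  'a': 4
  'c': 1
  'e': 2
Maximum frequency: 4

4


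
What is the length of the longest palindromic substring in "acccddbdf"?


Input: "acccddbdf"
Checking substrings for palindromes:
  [1:4] "ccc" (len 3) => palindrome
  [5:8] "dbd" (len 3) => palindrome
  [1:3] "cc" (len 2) => palindrome
  [2:4] "cc" (len 2) => palindrome
  [4:6] "dd" (len 2) => palindrome
Longest palindromic substring: "ccc" with length 3

3


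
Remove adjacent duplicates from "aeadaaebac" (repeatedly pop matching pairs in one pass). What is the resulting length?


Input: aeadaaebac
Stack-based adjacent duplicate removal:
  Read 'a': push. Stack: a
  Read 'e': push. Stack: ae
  Read 'a': push. Stack: aea
  Read 'd': push. Stack: aead
  Read 'a': push. Stack: aeada
  Read 'a': matches stack top 'a' => pop. Stack: aead
  Read 'e': push. Stack: aeade
  Read 'b': push. Stack: aeadeb
  Read 'a': push. Stack: aeadeba
  Read 'c': push. Stack: aeadebac
Final stack: "aeadebac" (length 8)

8


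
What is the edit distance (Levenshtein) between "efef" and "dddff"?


Computing edit distance: "efef" -> "dddff"
DP table:
           d    d    d    f    f
      0    1    2    3    4    5
  e   1    1    2    3    4    5
  f   2    2    2    3    3    4
  e   3    3    3    3    4    4
  f   4    4    4    4    3    4
Edit distance = dp[4][5] = 4

4


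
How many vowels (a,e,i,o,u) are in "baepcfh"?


Input: baepcfh
Checking each character:
  'b' at position 0: consonant
  'a' at position 1: vowel (running total: 1)
  'e' at position 2: vowel (running total: 2)
  'p' at position 3: consonant
  'c' at position 4: consonant
  'f' at position 5: consonant
  'h' at position 6: consonant
Total vowels: 2

2


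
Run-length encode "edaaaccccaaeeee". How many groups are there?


Input: edaaaccccaaeeee
Scanning for consecutive runs:
  Group 1: 'e' x 1 (positions 0-0)
  Group 2: 'd' x 1 (positions 1-1)
  Group 3: 'a' x 3 (positions 2-4)
  Group 4: 'c' x 4 (positions 5-8)
  Group 5: 'a' x 2 (positions 9-10)
  Group 6: 'e' x 4 (positions 11-14)
Total groups: 6

6


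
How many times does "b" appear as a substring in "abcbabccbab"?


Searching for "b" in "abcbabccbab"
Scanning each position:
  Position 0: "a" => no
  Position 1: "b" => MATCH
  Position 2: "c" => no
  Position 3: "b" => MATCH
  Position 4: "a" => no
  Position 5: "b" => MATCH
  Position 6: "c" => no
  Position 7: "c" => no
  Position 8: "b" => MATCH
  Position 9: "a" => no
  Position 10: "b" => MATCH
Total occurrences: 5

5


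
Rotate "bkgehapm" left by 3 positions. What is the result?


Input: "bkgehapm", rotate left by 3
First 3 characters: "bkg"
Remaining characters: "ehapm"
Concatenate remaining + first: "ehapm" + "bkg" = "ehapmbkg"

ehapmbkg


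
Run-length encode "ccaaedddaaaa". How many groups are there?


Input: ccaaedddaaaa
Scanning for consecutive runs:
  Group 1: 'c' x 2 (positions 0-1)
  Group 2: 'a' x 2 (positions 2-3)
  Group 3: 'e' x 1 (positions 4-4)
  Group 4: 'd' x 3 (positions 5-7)
  Group 5: 'a' x 4 (positions 8-11)
Total groups: 5

5


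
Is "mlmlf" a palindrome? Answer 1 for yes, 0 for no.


Input: mlmlf
Reversed: flmlm
  Compare pos 0 ('m') with pos 4 ('f'): MISMATCH
  Compare pos 1 ('l') with pos 3 ('l'): match
Result: not a palindrome

0


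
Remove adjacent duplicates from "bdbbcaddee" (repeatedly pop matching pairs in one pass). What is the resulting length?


Input: bdbbcaddee
Stack-based adjacent duplicate removal:
  Read 'b': push. Stack: b
  Read 'd': push. Stack: bd
  Read 'b': push. Stack: bdb
  Read 'b': matches stack top 'b' => pop. Stack: bd
  Read 'c': push. Stack: bdc
  Read 'a': push. Stack: bdca
  Read 'd': push. Stack: bdcad
  Read 'd': matches stack top 'd' => pop. Stack: bdca
  Read 'e': push. Stack: bdcae
  Read 'e': matches stack top 'e' => pop. Stack: bdca
Final stack: "bdca" (length 4)

4


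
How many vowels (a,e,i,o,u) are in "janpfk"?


Input: janpfk
Checking each character:
  'j' at position 0: consonant
  'a' at position 1: vowel (running total: 1)
  'n' at position 2: consonant
  'p' at position 3: consonant
  'f' at position 4: consonant
  'k' at position 5: consonant
Total vowels: 1

1


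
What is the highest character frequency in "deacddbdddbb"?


Input: deacddbdddbb
Character counts:
  'a': 1
  'b': 3
  'c': 1
  'd': 6
  'e': 1
Maximum frequency: 6

6


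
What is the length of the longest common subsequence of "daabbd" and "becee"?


LCS of "daabbd" and "becee"
DP table:
           b    e    c    e    e
      0    0    0    0    0    0
  d   0    0    0    0    0    0
  a   0    0    0    0    0    0
  a   0    0    0    0    0    0
  b   0    1    1    1    1    1
  b   0    1    1    1    1    1
  d   0    1    1    1    1    1
LCS length = dp[6][5] = 1

1


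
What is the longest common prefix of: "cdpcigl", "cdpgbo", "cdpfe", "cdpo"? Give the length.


Words: cdpcigl, cdpgbo, cdpfe, cdpo
  Position 0: all 'c' => match
  Position 1: all 'd' => match
  Position 2: all 'p' => match
  Position 3: ('c', 'g', 'f', 'o') => mismatch, stop
LCP = "cdp" (length 3)

3


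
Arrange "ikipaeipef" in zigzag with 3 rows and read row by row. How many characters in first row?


Zigzag "ikipaeipef" into 3 rows:
Placing characters:
  'i' => row 0
  'k' => row 1
  'i' => row 2
  'p' => row 1
  'a' => row 0
  'e' => row 1
  'i' => row 2
  'p' => row 1
  'e' => row 0
  'f' => row 1
Rows:
  Row 0: "iae"
  Row 1: "kpepf"
  Row 2: "ii"
First row length: 3

3


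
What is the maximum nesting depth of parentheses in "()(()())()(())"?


Input: "()(()())()(())"
Tracking depth:
  Position 0 '(': depth becomes 1
  Position 1 ')': depth becomes 0
  Position 2 '(': depth becomes 1
  Position 3 '(': depth becomes 2
  Position 4 ')': depth becomes 1
  Position 5 '(': depth becomes 2
  Position 6 ')': depth becomes 1
  Position 7 ')': depth becomes 0
  Position 8 '(': depth becomes 1
  Position 9 ')': depth becomes 0
  Position 10 '(': depth becomes 1
  Position 11 '(': depth becomes 2
  Position 12 ')': depth becomes 1
  Position 13 ')': depth becomes 0
Maximum depth reached: 2

2


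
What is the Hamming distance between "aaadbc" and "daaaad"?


Comparing "aaadbc" and "daaaad" position by position:
  Position 0: 'a' vs 'd' => differ
  Position 1: 'a' vs 'a' => same
  Position 2: 'a' vs 'a' => same
  Position 3: 'd' vs 'a' => differ
  Position 4: 'b' vs 'a' => differ
  Position 5: 'c' vs 'd' => differ
Total differences (Hamming distance): 4

4


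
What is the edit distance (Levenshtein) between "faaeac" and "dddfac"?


Computing edit distance: "faaeac" -> "dddfac"
DP table:
           d    d    d    f    a    c
      0    1    2    3    4    5    6
  f   1    1    2    3    3    4    5
  a   2    2    2    3    4    3    4
  a   3    3    3    3    4    4    4
  e   4    4    4    4    4    5    5
  a   5    5    5    5    5    4    5
  c   6    6    6    6    6    5    4
Edit distance = dp[6][6] = 4

4


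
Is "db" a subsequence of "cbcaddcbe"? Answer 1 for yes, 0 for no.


Check if "db" is a subsequence of "cbcaddcbe"
Greedy scan:
  Position 0 ('c'): no match needed
  Position 1 ('b'): no match needed
  Position 2 ('c'): no match needed
  Position 3 ('a'): no match needed
  Position 4 ('d'): matches sub[0] = 'd'
  Position 5 ('d'): no match needed
  Position 6 ('c'): no match needed
  Position 7 ('b'): matches sub[1] = 'b'
  Position 8 ('e'): no match needed
All 2 characters matched => is a subsequence

1


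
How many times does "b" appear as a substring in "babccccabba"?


Searching for "b" in "babccccabba"
Scanning each position:
  Position 0: "b" => MATCH
  Position 1: "a" => no
  Position 2: "b" => MATCH
  Position 3: "c" => no
  Position 4: "c" => no
  Position 5: "c" => no
  Position 6: "c" => no
  Position 7: "a" => no
  Position 8: "b" => MATCH
  Position 9: "b" => MATCH
  Position 10: "a" => no
Total occurrences: 4

4


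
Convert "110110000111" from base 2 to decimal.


Input: "110110000111" in base 2
Positional expansion:
  Digit '1' (value 1) x 2^11 = 2048
  Digit '1' (value 1) x 2^10 = 1024
  Digit '0' (value 0) x 2^9 = 0
  Digit '1' (value 1) x 2^8 = 256
  Digit '1' (value 1) x 2^7 = 128
  Digit '0' (value 0) x 2^6 = 0
  Digit '0' (value 0) x 2^5 = 0
  Digit '0' (value 0) x 2^4 = 0
  Digit '0' (value 0) x 2^3 = 0
  Digit '1' (value 1) x 2^2 = 4
  Digit '1' (value 1) x 2^1 = 2
  Digit '1' (value 1) x 2^0 = 1
Sum = 3463

3463


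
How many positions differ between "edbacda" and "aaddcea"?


Comparing "edbacda" and "aaddcea" position by position:
  Position 0: 'e' vs 'a' => DIFFER
  Position 1: 'd' vs 'a' => DIFFER
  Position 2: 'b' vs 'd' => DIFFER
  Position 3: 'a' vs 'd' => DIFFER
  Position 4: 'c' vs 'c' => same
  Position 5: 'd' vs 'e' => DIFFER
  Position 6: 'a' vs 'a' => same
Positions that differ: 5

5


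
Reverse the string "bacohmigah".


Input: bacohmigah
Reading characters right to left:
  Position 9: 'h'
  Position 8: 'a'
  Position 7: 'g'
  Position 6: 'i'
  Position 5: 'm'
  Position 4: 'h'
  Position 3: 'o'
  Position 2: 'c'
  Position 1: 'a'
  Position 0: 'b'
Reversed: hagimhocab

hagimhocab


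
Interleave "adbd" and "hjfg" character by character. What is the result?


Interleaving "adbd" and "hjfg":
  Position 0: 'a' from first, 'h' from second => "ah"
  Position 1: 'd' from first, 'j' from second => "dj"
  Position 2: 'b' from first, 'f' from second => "bf"
  Position 3: 'd' from first, 'g' from second => "dg"
Result: ahdjbfdg

ahdjbfdg


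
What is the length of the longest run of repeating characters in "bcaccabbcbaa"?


Input: "bcaccabbcbaa"
Scanning for longest run:
  Position 1 ('c'): new char, reset run to 1
  Position 2 ('a'): new char, reset run to 1
  Position 3 ('c'): new char, reset run to 1
  Position 4 ('c'): continues run of 'c', length=2
  Position 5 ('a'): new char, reset run to 1
  Position 6 ('b'): new char, reset run to 1
  Position 7 ('b'): continues run of 'b', length=2
  Position 8 ('c'): new char, reset run to 1
  Position 9 ('b'): new char, reset run to 1
  Position 10 ('a'): new char, reset run to 1
  Position 11 ('a'): continues run of 'a', length=2
Longest run: 'c' with length 2

2


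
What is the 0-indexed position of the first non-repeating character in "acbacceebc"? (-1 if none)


Input: acbacceebc
Character frequencies:
  'a': 2
  'b': 2
  'c': 4
  'e': 2
Scanning left to right for freq == 1:
  Position 0 ('a'): freq=2, skip
  Position 1 ('c'): freq=4, skip
  Position 2 ('b'): freq=2, skip
  Position 3 ('a'): freq=2, skip
  Position 4 ('c'): freq=4, skip
  Position 5 ('c'): freq=4, skip
  Position 6 ('e'): freq=2, skip
  Position 7 ('e'): freq=2, skip
  Position 8 ('b'): freq=2, skip
  Position 9 ('c'): freq=4, skip
  No unique character found => answer = -1

-1


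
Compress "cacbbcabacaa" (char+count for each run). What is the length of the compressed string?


Input: cacbbcabacaa
Runs:
  'c' x 1 => "c1"
  'a' x 1 => "a1"
  'c' x 1 => "c1"
  'b' x 2 => "b2"
  'c' x 1 => "c1"
  'a' x 1 => "a1"
  'b' x 1 => "b1"
  'a' x 1 => "a1"
  'c' x 1 => "c1"
  'a' x 2 => "a2"
Compressed: "c1a1c1b2c1a1b1a1c1a2"
Compressed length: 20

20


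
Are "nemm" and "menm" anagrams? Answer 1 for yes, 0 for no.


Strings: "nemm", "menm"
Sorted first:  emmn
Sorted second: emmn
Sorted forms match => anagrams

1


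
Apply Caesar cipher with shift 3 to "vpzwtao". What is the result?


Caesar cipher: shift "vpzwtao" by 3
  'v' (pos 21) + 3 = pos 24 = 'y'
  'p' (pos 15) + 3 = pos 18 = 's'
  'z' (pos 25) + 3 = pos 2 = 'c'
  'w' (pos 22) + 3 = pos 25 = 'z'
  't' (pos 19) + 3 = pos 22 = 'w'
  'a' (pos 0) + 3 = pos 3 = 'd'
  'o' (pos 14) + 3 = pos 17 = 'r'
Result: ysczwdr

ysczwdr


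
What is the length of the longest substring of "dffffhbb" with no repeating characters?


Input: "dffffhbb"
Sliding window (track last position of each char):
  Position 0 ('d'): window [0,0] length 1 -- new best
  Position 1 ('f'): window [0,1] length 2 -- new best
  Position 2 ('f'): repeat (last at 1), move window start to 2
  Position 2 ('f'): window [2,2] length 1
  Position 3 ('f'): repeat (last at 2), move window start to 3
  Position 3 ('f'): window [3,3] length 1
  Position 4 ('f'): repeat (last at 3), move window start to 4
  Position 4 ('f'): window [4,4] length 1
  Position 5 ('h'): window [4,5] length 2
  Position 6 ('b'): window [4,6] length 3 -- new best
  Position 7 ('b'): repeat (last at 6), move window start to 7
  Position 7 ('b'): window [7,7] length 1
Longest substring with no repeats: "fhb" with length 3

3


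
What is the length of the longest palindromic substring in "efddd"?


Input: "efddd"
Checking substrings for palindromes:
  [2:5] "ddd" (len 3) => palindrome
  [2:4] "dd" (len 2) => palindrome
  [3:5] "dd" (len 2) => palindrome
Longest palindromic substring: "ddd" with length 3

3


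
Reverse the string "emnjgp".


Input: emnjgp
Reading characters right to left:
  Position 5: 'p'
  Position 4: 'g'
  Position 3: 'j'
  Position 2: 'n'
  Position 1: 'm'
  Position 0: 'e'
Reversed: pgjnme

pgjnme


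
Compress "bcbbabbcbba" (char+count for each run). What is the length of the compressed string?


Input: bcbbabbcbba
Runs:
  'b' x 1 => "b1"
  'c' x 1 => "c1"
  'b' x 2 => "b2"
  'a' x 1 => "a1"
  'b' x 2 => "b2"
  'c' x 1 => "c1"
  'b' x 2 => "b2"
  'a' x 1 => "a1"
Compressed: "b1c1b2a1b2c1b2a1"
Compressed length: 16

16


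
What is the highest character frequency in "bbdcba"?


Input: bbdcba
Character counts:
  'a': 1
  'b': 3
  'c': 1
  'd': 1
Maximum frequency: 3

3


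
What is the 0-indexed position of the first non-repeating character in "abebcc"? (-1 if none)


Input: abebcc
Character frequencies:
  'a': 1
  'b': 2
  'c': 2
  'e': 1
Scanning left to right for freq == 1:
  Position 0 ('a'): unique! => answer = 0

0


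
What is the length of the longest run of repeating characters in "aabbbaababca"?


Input: "aabbbaababca"
Scanning for longest run:
  Position 1 ('a'): continues run of 'a', length=2
  Position 2 ('b'): new char, reset run to 1
  Position 3 ('b'): continues run of 'b', length=2
  Position 4 ('b'): continues run of 'b', length=3
  Position 5 ('a'): new char, reset run to 1
  Position 6 ('a'): continues run of 'a', length=2
  Position 7 ('b'): new char, reset run to 1
  Position 8 ('a'): new char, reset run to 1
  Position 9 ('b'): new char, reset run to 1
  Position 10 ('c'): new char, reset run to 1
  Position 11 ('a'): new char, reset run to 1
Longest run: 'b' with length 3

3
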